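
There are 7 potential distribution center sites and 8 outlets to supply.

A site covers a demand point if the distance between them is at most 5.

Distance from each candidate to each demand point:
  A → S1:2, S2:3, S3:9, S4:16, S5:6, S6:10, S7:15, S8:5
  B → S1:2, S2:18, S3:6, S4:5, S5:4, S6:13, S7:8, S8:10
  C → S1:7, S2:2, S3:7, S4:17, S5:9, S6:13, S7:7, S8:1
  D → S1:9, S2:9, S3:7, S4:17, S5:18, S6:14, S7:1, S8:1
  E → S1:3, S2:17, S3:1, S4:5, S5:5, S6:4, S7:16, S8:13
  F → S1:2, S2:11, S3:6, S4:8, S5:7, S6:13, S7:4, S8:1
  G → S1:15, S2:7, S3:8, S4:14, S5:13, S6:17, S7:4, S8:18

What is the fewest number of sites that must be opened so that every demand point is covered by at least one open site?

3

Coverage sets (demand points within 5 of each site):
  A: {S1, S2, S8}
  B: {S1, S4, S5}
  C: {S2, S8}
  D: {S7, S8}
  E: {S1, S3, S4, S5, S6}
  F: {S1, S7, S8}
  G: {S7}
No 2 sites suffice: every size-2 union leaves at least one demand point uncovered.
But {A, D, E} covers everything, so the minimum is 3.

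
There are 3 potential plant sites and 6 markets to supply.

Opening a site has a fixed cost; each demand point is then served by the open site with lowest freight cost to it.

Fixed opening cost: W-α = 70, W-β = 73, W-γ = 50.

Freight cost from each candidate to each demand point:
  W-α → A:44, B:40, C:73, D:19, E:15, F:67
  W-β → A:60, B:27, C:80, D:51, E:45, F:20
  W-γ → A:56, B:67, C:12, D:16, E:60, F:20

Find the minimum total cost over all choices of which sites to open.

267

Open {W-α, W-γ}: assign each demand point to its cheapest open site.
  A→W-α 44, B→W-α 40, C→W-γ 12, D→W-γ 16, E→W-α 15, F→W-γ 20
  freight cost 147, fixed 120 → total 267.
Compare {W-γ}: freight cost 231 + fixed 50 = 281.
Compare {W-β, W-γ}: freight cost 176 + fixed 123 = 299.
Compare {W-α, W-β, W-γ}: freight cost 134 + fixed 193 = 327.
All other subsets cost ≥ 281. Minimum total cost: 267.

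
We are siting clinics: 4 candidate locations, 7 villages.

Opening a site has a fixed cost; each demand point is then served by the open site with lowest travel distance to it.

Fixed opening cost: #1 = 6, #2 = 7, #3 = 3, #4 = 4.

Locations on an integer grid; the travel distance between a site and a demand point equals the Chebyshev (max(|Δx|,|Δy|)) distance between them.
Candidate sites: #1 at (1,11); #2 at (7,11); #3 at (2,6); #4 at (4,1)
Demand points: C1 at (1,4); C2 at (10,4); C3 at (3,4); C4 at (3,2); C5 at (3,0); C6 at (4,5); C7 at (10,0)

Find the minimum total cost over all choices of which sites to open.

Open {#3, #4}: assign each demand point to its cheapest open site.
  C1→#3 2, C2→#4 6, C3→#3 2, C4→#4 1, C5→#4 1, C6→#3 2, C7→#4 6
  travel distance 20, fixed 7 → total 27.
Compare {#4}: travel distance 24 + fixed 4 = 28.
Compare {#1, #3, #4}: travel distance 20 + fixed 13 = 33.
Compare {#1, #4}: travel distance 24 + fixed 10 = 34.
All other subsets cost ≥ 28. Minimum total cost: 27.

27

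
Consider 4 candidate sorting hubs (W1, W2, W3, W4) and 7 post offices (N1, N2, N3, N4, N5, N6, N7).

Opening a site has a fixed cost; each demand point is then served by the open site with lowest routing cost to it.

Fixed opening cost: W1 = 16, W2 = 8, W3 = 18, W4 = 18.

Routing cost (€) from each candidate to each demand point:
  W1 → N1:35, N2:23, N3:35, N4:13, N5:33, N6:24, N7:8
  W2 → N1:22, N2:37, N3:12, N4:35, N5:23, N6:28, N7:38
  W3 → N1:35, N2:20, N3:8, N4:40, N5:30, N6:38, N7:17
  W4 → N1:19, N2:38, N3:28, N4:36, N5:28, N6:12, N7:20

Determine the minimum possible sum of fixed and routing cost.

149

Open {W1, W2}: assign each demand point to its cheapest open site.
  N1→W2 22, N2→W1 23, N3→W2 12, N4→W1 13, N5→W2 23, N6→W1 24, N7→W1 8
  routing cost 125, fixed 24 → total 149.
Compare {W1, W2, W4}: routing cost 110 + fixed 42 = 152.
Compare {W1, W2, W3}: routing cost 118 + fixed 42 = 160.
Compare {W1, W3, W4}: routing cost 108 + fixed 52 = 160.
All other subsets cost ≥ 152. Minimum total cost: 149.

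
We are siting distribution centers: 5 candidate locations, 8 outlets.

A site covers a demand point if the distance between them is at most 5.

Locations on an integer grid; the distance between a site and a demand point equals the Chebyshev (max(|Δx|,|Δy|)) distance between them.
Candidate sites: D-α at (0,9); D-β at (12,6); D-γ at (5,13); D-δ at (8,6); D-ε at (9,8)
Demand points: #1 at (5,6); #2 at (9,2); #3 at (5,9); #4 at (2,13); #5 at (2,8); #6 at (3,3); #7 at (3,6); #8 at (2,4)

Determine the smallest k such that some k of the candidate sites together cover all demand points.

2

Coverage sets (demand points within 5 of each site):
  D-α: {#1, #3, #4, #5, #7, #8}
  D-β: {#2}
  D-γ: {#3, #4, #5}
  D-δ: {#1, #2, #3, #6, #7}
  D-ε: {#1, #3}
No single site covers all 8 demand points.
But {D-α, D-δ} covers everything, so the minimum is 2.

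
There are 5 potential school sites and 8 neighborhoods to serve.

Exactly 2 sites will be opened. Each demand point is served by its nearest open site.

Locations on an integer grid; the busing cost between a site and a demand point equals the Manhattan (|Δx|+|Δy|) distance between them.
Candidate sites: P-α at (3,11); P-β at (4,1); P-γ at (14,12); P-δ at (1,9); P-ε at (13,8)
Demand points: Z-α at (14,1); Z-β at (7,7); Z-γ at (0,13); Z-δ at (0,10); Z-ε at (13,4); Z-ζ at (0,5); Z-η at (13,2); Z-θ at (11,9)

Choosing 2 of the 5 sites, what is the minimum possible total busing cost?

Open {P-δ, P-ε}.
  Z-α→P-ε 8, Z-β→P-ε 7, Z-γ→P-δ 5, Z-δ→P-δ 2, Z-ε→P-ε 4, Z-ζ→P-δ 5, Z-η→P-ε 6, Z-θ→P-ε 3  ⇒ total 40.
Compare {P-α, P-ε}: total 46.
Compare {P-γ, P-δ}: total 57.
No size-2 selection does better; minimum is 40.

40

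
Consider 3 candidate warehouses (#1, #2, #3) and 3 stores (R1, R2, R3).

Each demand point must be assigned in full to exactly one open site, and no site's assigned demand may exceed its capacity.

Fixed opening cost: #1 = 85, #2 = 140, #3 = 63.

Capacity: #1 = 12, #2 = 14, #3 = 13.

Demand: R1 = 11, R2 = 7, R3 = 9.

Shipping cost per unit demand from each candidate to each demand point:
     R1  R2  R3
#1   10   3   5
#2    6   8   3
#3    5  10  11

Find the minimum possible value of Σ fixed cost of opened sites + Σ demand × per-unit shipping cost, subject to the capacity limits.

Open {#1, #2, #3}; cheapest assignment that respects the capacities:
  #1 (cap 12, load 7): R2 — cost 7×3 = 21
  #2 (cap 14, load 9): R3 — cost 9×3 = 27
  #3 (cap 13, load 11): R1 — cost 11×5 = 55
  Shipping 103, fixed 288 → total 391.
  Any other capacity-feasible assignment to {#1, #2, #3} ships for at least 103.
Total demand is 27; every other set of sites either has combined capacity below 27 or cannot fit the demands without splitting one across sites, so {#1, #2, #3} is the only feasible choice of open sites. Minimum: 391.

391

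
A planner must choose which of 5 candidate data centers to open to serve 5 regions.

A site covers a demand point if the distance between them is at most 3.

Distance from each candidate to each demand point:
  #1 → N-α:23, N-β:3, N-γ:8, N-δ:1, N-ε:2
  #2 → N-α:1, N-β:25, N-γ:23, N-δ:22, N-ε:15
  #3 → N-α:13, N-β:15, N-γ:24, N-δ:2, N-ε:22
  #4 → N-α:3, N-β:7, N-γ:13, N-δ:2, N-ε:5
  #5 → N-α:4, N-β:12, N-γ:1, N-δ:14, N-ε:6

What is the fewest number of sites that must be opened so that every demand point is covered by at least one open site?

Coverage sets (demand points within 3 of each site):
  #1: {N-β, N-δ, N-ε}
  #2: {N-α}
  #3: {N-δ}
  #4: {N-α, N-δ}
  #5: {N-γ}
No 2 sites suffice: every size-2 union leaves at least one demand point uncovered.
But {#1, #2, #5} covers everything, so the minimum is 3.

3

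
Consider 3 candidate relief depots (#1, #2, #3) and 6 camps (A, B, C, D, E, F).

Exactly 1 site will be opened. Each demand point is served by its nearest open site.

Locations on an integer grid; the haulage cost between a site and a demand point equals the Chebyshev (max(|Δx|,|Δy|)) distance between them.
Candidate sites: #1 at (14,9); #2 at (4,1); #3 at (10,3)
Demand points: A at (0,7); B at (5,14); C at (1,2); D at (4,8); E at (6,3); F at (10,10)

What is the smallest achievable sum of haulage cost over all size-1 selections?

40

Open {#2}.
  A→#2 6, B→#2 13, C→#2 3, D→#2 7, E→#2 2, F→#2 9  ⇒ total 40.
Compare {#3}: total 47.
Compare {#1}: total 58.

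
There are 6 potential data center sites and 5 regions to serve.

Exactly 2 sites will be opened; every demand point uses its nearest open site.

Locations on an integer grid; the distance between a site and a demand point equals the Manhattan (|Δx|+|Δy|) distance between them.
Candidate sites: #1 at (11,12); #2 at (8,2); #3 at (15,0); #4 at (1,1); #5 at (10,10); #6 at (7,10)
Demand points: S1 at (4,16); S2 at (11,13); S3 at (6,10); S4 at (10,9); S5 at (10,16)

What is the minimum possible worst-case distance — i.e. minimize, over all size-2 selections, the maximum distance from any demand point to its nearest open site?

Open {#1, #6}.
  Farthest demand point is S1 at distance 9 (to #6); all others are ≤ 9.
With {#2, #6} the worst case is 9.
With {#3, #6} the worst case is 9.
No size-2 selection achieves below 9.

9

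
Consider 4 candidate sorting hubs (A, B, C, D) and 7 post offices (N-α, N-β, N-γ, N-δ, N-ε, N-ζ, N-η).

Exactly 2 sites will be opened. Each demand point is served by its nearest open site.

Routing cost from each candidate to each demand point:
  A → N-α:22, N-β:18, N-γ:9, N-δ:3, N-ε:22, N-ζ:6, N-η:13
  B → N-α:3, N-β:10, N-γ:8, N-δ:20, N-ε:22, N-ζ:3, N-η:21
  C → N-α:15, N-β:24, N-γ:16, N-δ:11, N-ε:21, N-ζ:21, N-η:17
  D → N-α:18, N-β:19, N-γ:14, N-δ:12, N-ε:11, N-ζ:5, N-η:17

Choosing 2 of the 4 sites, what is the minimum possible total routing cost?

Open {A, B}.
  N-α→B 3, N-β→B 10, N-γ→B 8, N-δ→A 3, N-ε→A 22, N-ζ→B 3, N-η→A 13  ⇒ total 62.
Compare {B, D}: total 64.
Compare {B, C}: total 73.
No size-2 selection does better; minimum is 62.

62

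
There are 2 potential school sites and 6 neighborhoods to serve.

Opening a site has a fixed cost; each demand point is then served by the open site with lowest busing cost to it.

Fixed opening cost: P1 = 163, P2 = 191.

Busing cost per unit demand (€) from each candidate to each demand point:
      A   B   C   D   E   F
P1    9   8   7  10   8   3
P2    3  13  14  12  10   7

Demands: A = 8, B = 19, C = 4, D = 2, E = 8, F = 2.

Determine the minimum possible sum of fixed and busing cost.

505

Open {P1}: assign each demand point to its cheapest open site.
  A→P1 8×9=72, B→P1 19×8=152, C→P1 4×7=28, D→P1 2×10=20, E→P1 8×8=64, F→P1 2×3=6
  busing cost 342, fixed 163 → total 505.
Compare {P2}: busing cost 445 + fixed 191 = 636.
Compare {P1, P2}: busing cost 294 + fixed 354 = 648.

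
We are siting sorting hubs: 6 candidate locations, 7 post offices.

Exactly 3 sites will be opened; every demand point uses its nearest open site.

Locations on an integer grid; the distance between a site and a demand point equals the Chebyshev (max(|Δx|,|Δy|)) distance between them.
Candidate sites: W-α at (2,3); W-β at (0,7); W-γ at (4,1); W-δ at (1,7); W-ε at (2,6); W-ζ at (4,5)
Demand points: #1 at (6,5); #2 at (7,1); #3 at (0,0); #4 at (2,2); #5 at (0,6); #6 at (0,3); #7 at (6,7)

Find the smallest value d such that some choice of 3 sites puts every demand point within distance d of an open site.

3

Open {W-α, W-γ, W-ζ}.
  Farthest demand point is #2 at distance 3 (to W-γ); all others are ≤ 3.
With {W-α, W-β, W-γ} the worst case is 4.
With {W-α, W-β, W-ζ} the worst case is 4.
No size-3 selection achieves below 3.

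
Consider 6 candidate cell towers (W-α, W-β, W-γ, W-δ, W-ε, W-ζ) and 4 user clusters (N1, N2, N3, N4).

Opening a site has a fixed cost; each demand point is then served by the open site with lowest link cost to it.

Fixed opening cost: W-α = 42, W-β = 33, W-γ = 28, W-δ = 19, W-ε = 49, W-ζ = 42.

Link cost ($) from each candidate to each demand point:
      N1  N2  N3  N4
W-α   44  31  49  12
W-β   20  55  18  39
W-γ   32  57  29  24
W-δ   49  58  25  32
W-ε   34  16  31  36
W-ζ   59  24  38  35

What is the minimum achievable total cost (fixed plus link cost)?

156

Open {W-α, W-β}: assign each demand point to its cheapest open site.
  N1→W-β 20, N2→W-α 31, N3→W-β 18, N4→W-α 12
  link cost 81, fixed 75 → total 156.
Compare {W-β}: link cost 132 + fixed 33 = 165.
Compare {W-ε}: link cost 117 + fixed 49 = 166.
Compare {W-γ}: link cost 142 + fixed 28 = 170.
All other subsets cost ≥ 165. Minimum total cost: 156.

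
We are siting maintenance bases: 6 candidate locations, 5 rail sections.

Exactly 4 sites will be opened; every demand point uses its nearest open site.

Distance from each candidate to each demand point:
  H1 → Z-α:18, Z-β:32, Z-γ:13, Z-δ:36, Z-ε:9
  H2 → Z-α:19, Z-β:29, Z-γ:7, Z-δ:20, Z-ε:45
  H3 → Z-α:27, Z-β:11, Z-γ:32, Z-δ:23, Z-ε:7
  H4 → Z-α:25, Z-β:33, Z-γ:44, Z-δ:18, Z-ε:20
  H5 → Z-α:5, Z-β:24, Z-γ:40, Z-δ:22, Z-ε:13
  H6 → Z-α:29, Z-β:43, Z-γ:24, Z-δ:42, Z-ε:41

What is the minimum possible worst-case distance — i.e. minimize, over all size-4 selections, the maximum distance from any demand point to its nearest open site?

18

Open {H1, H2, H3, H4}.
  Farthest demand point is Z-α at distance 18 (to H1); all others are ≤ 18.
With {H1, H3, H4, H5} the worst case is 18.
With {H1, H3, H4, H6} the worst case is 18.
No size-4 selection achieves below 18.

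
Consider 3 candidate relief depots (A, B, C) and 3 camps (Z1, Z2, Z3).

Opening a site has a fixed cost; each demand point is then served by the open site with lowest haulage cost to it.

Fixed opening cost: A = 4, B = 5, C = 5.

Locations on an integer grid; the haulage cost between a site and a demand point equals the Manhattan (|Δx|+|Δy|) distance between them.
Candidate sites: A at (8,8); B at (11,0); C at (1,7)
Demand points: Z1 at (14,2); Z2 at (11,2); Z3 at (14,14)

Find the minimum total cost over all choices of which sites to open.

Open {A, B}: assign each demand point to its cheapest open site.
  Z1→B 5, Z2→B 2, Z3→A 12
  haulage cost 19, fixed 9 → total 28.
Compare {B}: haulage cost 24 + fixed 5 = 29.
Compare {A, B, C}: haulage cost 19 + fixed 14 = 33.
Compare {B, C}: haulage cost 24 + fixed 10 = 34.
All other subsets cost ≥ 29. Minimum total cost: 28.

28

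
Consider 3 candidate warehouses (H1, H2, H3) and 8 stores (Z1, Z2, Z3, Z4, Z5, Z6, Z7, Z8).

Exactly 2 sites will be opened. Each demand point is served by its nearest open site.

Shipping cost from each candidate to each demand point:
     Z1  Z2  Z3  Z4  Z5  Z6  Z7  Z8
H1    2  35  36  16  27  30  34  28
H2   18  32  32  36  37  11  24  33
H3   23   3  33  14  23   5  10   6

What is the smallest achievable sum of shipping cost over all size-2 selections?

96

Open {H1, H3}.
  Z1→H1 2, Z2→H3 3, Z3→H3 33, Z4→H3 14, Z5→H3 23, Z6→H3 5, Z7→H3 10, Z8→H3 6  ⇒ total 96.
Compare {H2, H3}: total 111.
Compare {H1, H2}: total 172.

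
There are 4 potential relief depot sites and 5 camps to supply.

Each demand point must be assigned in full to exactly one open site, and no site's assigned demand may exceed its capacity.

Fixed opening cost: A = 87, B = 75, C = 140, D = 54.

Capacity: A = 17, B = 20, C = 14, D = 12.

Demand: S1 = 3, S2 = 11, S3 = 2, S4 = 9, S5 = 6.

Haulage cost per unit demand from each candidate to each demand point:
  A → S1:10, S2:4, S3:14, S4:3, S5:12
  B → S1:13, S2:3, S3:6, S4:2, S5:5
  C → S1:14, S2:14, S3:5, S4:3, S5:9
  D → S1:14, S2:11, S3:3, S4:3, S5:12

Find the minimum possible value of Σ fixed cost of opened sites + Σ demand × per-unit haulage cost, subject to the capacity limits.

264

Open {B, D}; cheapest assignment that respects the capacities:
  B (cap 20, load 20): S1, S2, S5 — cost 3×13 + 11×3 + 6×5 = 102
  D (cap 12, load 11): S3, S4 — cost 2×3 + 9×3 = 33
  Shipping 135, fixed 129 → total 264.
  Any other capacity-feasible assignment to {B, D} ships for at least 135.
Compare {A, B}: its best feasible assignment gives total 294.
Compare {A, B, D}: its best feasible assignment gives total 342.
Every other set of open sites that can feasibly serve all demand totals ≥ 294 even under its best assignment. Minimum: 264.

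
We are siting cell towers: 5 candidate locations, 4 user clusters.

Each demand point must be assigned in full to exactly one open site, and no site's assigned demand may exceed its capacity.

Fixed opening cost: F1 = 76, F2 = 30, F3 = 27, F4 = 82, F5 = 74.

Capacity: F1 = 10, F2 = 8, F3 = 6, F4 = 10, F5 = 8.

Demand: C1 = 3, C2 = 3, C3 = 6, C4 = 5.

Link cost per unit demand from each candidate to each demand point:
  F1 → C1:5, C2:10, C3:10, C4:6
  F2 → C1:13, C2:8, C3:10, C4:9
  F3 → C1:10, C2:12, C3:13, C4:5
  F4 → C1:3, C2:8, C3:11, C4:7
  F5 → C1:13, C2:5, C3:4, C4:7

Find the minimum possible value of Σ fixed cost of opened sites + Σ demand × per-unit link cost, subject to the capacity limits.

Open {F2, F3, F5}; cheapest assignment that respects the capacities:
  F2 (cap 8, load 6): C1, C2 — cost 3×13 + 3×8 = 63
  F3 (cap 6, load 5): C4 — cost 5×5 = 25
  F5 (cap 8, load 6): C3 — cost 6×4 = 24
  Shipping 112, fixed 131 → total 243.
  Any other capacity-feasible assignment to {F2, F3, F5} ships for at least 112.
Compare {F1, F2}: its best feasible assignment gives total 250.
Compare {F2, F4}: its best feasible assignment gives total 256.
Every other set of open sites that can feasibly serve all demand totals ≥ 250 even under its best assignment. Minimum: 243.

243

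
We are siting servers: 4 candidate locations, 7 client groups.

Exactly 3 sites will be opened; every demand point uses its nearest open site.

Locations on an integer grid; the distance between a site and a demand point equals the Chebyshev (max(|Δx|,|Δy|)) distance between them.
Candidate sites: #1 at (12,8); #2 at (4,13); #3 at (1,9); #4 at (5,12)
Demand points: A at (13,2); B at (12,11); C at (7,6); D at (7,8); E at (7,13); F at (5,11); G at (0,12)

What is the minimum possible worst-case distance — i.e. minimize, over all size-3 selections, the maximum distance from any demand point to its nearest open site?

6

Open {#1, #2, #3}.
  Farthest demand point is A at distance 6 (to #1); all others are ≤ 6.
With {#1, #2, #4} the worst case is 6.
With {#1, #3, #4} the worst case is 6.
No size-3 selection achieves below 6.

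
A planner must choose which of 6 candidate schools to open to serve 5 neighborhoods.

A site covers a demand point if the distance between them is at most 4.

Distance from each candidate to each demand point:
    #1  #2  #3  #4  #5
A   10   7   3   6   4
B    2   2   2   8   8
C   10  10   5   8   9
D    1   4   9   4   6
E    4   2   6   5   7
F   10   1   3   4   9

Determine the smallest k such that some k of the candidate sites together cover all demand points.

2

Coverage sets (demand points within 4 of each site):
  A: {#3, #5}
  B: {#1, #2, #3}
  C: {}
  D: {#1, #2, #4}
  E: {#1, #2}
  F: {#2, #3, #4}
No single site covers all 5 demand points.
But {A, D} covers everything, so the minimum is 2.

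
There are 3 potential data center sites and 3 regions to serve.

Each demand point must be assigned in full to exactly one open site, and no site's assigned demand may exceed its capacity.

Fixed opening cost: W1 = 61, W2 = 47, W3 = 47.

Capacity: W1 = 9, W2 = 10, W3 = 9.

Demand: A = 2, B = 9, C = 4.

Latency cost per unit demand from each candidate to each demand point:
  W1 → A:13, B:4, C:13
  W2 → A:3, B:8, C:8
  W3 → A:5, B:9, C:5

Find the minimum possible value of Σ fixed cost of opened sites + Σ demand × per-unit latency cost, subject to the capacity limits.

174

Open {W1, W3}; cheapest assignment that respects the capacities:
  W1 (cap 9, load 9): B — cost 9×4 = 36
  W3 (cap 9, load 6): A, C — cost 2×5 + 4×5 = 30
  Shipping 66, fixed 108 → total 174.
  Any other capacity-feasible assignment to {W1, W3} ships for at least 66.
Compare {W1, W2}: its best feasible assignment gives total 182.
Compare {W2, W3}: its best feasible assignment gives total 196.
Every other set of open sites that can feasibly serve all demand totals ≥ 182 even under its best assignment. Minimum: 174.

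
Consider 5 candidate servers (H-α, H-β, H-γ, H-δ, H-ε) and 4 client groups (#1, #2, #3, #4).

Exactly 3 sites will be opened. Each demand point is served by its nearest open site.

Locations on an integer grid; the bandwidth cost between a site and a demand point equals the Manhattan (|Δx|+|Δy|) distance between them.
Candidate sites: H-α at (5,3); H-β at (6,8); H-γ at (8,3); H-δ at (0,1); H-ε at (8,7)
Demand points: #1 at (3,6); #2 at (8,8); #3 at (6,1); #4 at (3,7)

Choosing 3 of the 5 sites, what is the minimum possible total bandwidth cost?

13

Open {H-α, H-β, H-ε}.
  #1→H-α 5, #2→H-ε 1, #3→H-α 3, #4→H-β 4  ⇒ total 13.
Compare {H-α, H-β, H-γ}: total 14.
Compare {H-α, H-β, H-δ}: total 14.
No size-3 selection does better; minimum is 13.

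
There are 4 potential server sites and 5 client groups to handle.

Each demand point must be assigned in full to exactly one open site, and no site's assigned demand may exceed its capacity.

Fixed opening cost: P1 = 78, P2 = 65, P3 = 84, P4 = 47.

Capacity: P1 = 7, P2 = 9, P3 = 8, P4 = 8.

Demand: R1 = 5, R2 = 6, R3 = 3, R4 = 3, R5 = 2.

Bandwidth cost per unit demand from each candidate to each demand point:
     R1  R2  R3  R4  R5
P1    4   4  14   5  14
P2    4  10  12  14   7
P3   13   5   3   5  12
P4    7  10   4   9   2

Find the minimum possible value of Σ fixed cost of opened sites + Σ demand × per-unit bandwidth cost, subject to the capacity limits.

Open {P1, P2, P4}; cheapest assignment that respects the capacities:
  P1 (cap 7, load 6): R2 — cost 6×4 = 24
  P2 (cap 9, load 5): R1 — cost 5×4 = 20
  P4 (cap 8, load 8): R3, R4, R5 — cost 3×4 + 3×9 + 2×2 = 43
  Shipping 87, fixed 190 → total 277.
  Any other capacity-feasible assignment to {P1, P2, P4} ships for at least 87.
Compare {P2, P3, P4}: its best feasible assignment gives total 289.
Compare {P1, P3, P4}: its best feasible assignment gives total 296.
Every other set of open sites that can feasibly serve all demand totals ≥ 289 even under its best assignment. Minimum: 277.

277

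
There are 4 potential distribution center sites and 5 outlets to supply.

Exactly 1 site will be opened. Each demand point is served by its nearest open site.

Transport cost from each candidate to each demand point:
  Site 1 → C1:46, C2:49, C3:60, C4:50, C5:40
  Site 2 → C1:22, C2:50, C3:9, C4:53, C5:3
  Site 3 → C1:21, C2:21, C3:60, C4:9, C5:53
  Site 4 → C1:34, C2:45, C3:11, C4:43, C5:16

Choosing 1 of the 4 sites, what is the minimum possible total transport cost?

Open {Site 2}.
  C1→Site 2 22, C2→Site 2 50, C3→Site 2 9, C4→Site 2 53, C5→Site 2 3  ⇒ total 137.
Compare {Site 4}: total 149.
Compare {Site 3}: total 164.
No size-1 selection does better; minimum is 137.

137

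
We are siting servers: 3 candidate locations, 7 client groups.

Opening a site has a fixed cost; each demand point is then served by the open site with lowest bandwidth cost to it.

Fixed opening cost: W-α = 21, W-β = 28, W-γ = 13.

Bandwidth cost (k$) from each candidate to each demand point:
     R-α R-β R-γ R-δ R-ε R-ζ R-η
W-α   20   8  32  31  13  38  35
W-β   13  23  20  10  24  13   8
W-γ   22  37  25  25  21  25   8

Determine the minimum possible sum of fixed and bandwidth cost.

Open {W-α, W-β}: assign each demand point to its cheapest open site.
  R-α→W-β 13, R-β→W-α 8, R-γ→W-β 20, R-δ→W-β 10, R-ε→W-α 13, R-ζ→W-β 13, R-η→W-β 8
  bandwidth cost 85, fixed 49 → total 134.
Compare {W-β}: bandwidth cost 111 + fixed 28 = 139.
Compare {W-α, W-β, W-γ}: bandwidth cost 85 + fixed 62 = 147.
Compare {W-β, W-γ}: bandwidth cost 108 + fixed 41 = 149.
All other subsets cost ≥ 139. Minimum total cost: 134.

134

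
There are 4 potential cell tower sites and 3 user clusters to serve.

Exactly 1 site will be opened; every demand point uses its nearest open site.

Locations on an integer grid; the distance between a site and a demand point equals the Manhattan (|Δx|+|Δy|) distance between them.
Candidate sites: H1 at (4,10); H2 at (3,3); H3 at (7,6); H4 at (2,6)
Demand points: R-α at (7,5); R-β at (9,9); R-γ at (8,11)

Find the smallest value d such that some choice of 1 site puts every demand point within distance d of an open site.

Open {H3}.
  Farthest demand point is R-γ at distance 6 (to H3); all others are ≤ 6.
With {H1} the worst case is 8.
With {H4} the worst case is 11.
No size-1 selection achieves below 6.

6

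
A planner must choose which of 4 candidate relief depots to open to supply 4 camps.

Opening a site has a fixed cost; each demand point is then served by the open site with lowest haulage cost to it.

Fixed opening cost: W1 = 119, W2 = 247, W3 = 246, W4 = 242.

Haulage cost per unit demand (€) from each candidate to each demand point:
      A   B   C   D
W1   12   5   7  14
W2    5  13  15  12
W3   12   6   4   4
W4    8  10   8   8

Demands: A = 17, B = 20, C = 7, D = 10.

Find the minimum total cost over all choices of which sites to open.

Open {W1}: assign each demand point to its cheapest open site.
  A→W1 17×12=204, B→W1 20×5=100, C→W1 7×7=49, D→W1 10×14=140
  haulage cost 493, fixed 119 → total 612.
Compare {W3}: haulage cost 392 + fixed 246 = 638.
Compare {W4}: haulage cost 472 + fixed 242 = 714.
Compare {W1, W2}: haulage cost 354 + fixed 366 = 720.
All other subsets cost ≥ 638. Minimum total cost: 612.

612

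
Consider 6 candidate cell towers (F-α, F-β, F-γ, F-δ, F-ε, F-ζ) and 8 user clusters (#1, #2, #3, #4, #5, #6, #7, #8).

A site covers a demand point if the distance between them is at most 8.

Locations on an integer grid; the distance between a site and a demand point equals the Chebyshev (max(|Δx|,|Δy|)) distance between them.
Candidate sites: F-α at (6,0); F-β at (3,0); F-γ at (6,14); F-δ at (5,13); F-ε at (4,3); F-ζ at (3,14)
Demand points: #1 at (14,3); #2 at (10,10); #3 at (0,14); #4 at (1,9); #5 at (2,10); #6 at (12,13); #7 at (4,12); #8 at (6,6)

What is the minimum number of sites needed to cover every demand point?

2

Coverage sets (demand points within 8 of each site):
  F-α: {#1, #8}
  F-β: {#8}
  F-γ: {#2, #3, #4, #5, #6, #7, #8}
  F-δ: {#2, #3, #4, #5, #6, #7, #8}
  F-ε: {#2, #4, #5, #8}
  F-ζ: {#2, #3, #4, #5, #7, #8}
No single site covers all 8 demand points.
But {F-α, F-γ} covers everything, so the minimum is 2.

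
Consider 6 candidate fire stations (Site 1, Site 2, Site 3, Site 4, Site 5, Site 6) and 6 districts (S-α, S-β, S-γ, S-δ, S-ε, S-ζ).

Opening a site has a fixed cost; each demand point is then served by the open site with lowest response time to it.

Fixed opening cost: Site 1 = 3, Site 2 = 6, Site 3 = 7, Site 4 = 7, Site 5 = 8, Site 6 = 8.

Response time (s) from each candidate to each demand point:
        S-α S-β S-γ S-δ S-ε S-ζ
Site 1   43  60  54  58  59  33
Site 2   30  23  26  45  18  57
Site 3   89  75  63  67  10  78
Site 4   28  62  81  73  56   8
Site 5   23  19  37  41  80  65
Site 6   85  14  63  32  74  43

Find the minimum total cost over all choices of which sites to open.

Open {Site 2, Site 3, Site 4, Site 6}: assign each demand point to its cheapest open site.
  S-α→Site 4 28, S-β→Site 6 14, S-γ→Site 2 26, S-δ→Site 6 32, S-ε→Site 3 10, S-ζ→Site 4 8
  response time 118, fixed 28 → total 146.
Compare {Site 2, Site 4, Site 6}: response time 126 + fixed 21 = 147.
Compare {Site 1, Site 2, Site 3, Site 4, Site 6}: response time 118 + fixed 31 = 149.
Compare {Site 2, Site 3, Site 4, Site 5, Site 6}: response time 113 + fixed 36 = 149.
All other subsets cost ≥ 147. Minimum total cost: 146.

146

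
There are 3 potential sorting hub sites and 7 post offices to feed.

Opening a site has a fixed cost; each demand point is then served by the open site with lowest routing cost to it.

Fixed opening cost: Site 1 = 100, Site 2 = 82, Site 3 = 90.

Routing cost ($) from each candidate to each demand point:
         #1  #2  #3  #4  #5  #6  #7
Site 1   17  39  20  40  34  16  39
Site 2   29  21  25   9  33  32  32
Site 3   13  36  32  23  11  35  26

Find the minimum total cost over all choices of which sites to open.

Open {Site 2}: assign each demand point to its cheapest open site.
  #1→Site 2 29, #2→Site 2 21, #3→Site 2 25, #4→Site 2 9, #5→Site 2 33, #6→Site 2 32, #7→Site 2 32
  routing cost 181, fixed 82 → total 263.
Compare {Site 3}: routing cost 176 + fixed 90 = 266.
Compare {Site 1}: routing cost 205 + fixed 100 = 305.
Compare {Site 2, Site 3}: routing cost 137 + fixed 172 = 309.
All other subsets cost ≥ 266. Minimum total cost: 263.

263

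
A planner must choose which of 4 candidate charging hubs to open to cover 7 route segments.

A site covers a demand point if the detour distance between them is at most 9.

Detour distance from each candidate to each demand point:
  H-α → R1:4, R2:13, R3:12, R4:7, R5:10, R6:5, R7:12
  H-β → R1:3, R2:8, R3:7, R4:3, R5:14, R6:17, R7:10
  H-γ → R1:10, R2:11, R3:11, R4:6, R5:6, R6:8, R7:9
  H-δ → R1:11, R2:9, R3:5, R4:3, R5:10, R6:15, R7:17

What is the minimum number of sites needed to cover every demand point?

Coverage sets (demand points within 9 of each site):
  H-α: {R1, R4, R6}
  H-β: {R1, R2, R3, R4}
  H-γ: {R4, R5, R6, R7}
  H-δ: {R2, R3, R4}
No single site covers all 7 demand points.
But {H-β, H-γ} covers everything, so the minimum is 2.

2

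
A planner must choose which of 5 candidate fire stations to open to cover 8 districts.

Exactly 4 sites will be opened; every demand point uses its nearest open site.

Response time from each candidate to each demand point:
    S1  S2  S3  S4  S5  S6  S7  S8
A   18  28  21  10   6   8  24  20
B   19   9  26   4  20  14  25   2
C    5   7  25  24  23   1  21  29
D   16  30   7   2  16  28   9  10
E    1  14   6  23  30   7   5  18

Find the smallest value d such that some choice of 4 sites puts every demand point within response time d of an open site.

Open {A, B, C, E}.
  Farthest demand point is S2 at response time 7 (to C); all others are ≤ 7.
With {A, B, C, D} the worst case is 9.
With {A, B, D, E} the worst case is 9.
No size-4 selection achieves below 7.

7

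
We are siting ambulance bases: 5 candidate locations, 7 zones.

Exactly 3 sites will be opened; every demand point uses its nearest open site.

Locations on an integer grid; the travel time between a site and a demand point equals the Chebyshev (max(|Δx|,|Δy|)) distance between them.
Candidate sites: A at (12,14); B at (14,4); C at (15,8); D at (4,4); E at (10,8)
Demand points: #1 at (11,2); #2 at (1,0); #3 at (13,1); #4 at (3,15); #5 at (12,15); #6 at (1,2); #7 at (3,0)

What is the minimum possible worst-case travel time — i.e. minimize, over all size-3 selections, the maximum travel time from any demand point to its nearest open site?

7

Open {A, D, E}.
  Farthest demand point is #3 at travel time 7 (to E); all others are ≤ 7.
With {B, D, E} the worst case is 7.
With {C, D, E} the worst case is 7.
No size-3 selection achieves below 7.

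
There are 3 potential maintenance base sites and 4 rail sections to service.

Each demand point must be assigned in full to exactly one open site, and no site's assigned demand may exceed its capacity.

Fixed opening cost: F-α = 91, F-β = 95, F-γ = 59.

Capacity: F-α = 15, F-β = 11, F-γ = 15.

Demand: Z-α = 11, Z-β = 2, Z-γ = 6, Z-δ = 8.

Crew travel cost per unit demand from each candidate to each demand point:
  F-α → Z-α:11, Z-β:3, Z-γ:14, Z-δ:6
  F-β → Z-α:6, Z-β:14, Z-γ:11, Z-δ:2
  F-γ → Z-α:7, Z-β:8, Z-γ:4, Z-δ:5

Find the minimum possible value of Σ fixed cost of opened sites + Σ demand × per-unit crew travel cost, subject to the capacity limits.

Open {F-α, F-γ}; cheapest assignment that respects the capacities:
  F-α (cap 15, load 13): Z-α, Z-β — cost 11×11 + 2×3 = 127
  F-γ (cap 15, load 14): Z-γ, Z-δ — cost 6×4 + 8×5 = 64
  Shipping 191, fixed 150 → total 341.
  Any other capacity-feasible assignment to {F-α, F-γ} ships for at least 191.
Compare {F-α, F-β, F-γ}: its best feasible assignment gives total 381.
Every other set of open sites that can feasibly serve all demand totals ≥ 381 even under its best assignment. Minimum: 341.

341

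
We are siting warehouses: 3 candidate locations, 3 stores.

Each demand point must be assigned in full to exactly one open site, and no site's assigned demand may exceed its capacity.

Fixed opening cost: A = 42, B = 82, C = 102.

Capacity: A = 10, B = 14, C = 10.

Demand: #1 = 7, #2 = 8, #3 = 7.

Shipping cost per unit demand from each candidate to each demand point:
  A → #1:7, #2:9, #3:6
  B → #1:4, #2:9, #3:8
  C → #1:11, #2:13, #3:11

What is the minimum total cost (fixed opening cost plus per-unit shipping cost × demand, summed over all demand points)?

280

Open {A, B}; cheapest assignment that respects the capacities:
  A (cap 10, load 8): #2 — cost 8×9 = 72
  B (cap 14, load 14): #1, #3 — cost 7×4 + 7×8 = 84
  Shipping 156, fixed 124 → total 280.
  Any other capacity-feasible assignment to {A, B} ships for at least 156.
Compare {B, C}: its best feasible assignment gives total 372.
Compare {A, B, C}: its best feasible assignment gives total 382.
Every other set of open sites that can feasibly serve all demand totals ≥ 372 even under its best assignment. Minimum: 280.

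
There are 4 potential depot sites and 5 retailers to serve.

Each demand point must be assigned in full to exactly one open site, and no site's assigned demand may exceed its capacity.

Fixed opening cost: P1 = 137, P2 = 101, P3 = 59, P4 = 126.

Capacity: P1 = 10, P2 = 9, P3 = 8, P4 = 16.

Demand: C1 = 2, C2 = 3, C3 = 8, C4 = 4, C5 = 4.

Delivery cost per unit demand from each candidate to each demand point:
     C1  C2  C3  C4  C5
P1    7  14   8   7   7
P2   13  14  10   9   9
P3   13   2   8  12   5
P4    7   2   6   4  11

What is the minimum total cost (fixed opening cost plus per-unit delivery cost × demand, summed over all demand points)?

289

Open {P3, P4}; cheapest assignment that respects the capacities:
  P3 (cap 8, load 7): C2, C5 — cost 3×2 + 4×5 = 26
  P4 (cap 16, load 14): C1, C3, C4 — cost 2×7 + 8×6 + 4×4 = 78
  Shipping 104, fixed 185 → total 289.
  Any other capacity-feasible assignment to {P3, P4} ships for at least 104.
Compare {P2, P4}: its best feasible assignment gives total 359.
Compare {P1, P4}: its best feasible assignment gives total 375.
Every other set of open sites that can feasibly serve all demand totals ≥ 359 even under its best assignment. Minimum: 289.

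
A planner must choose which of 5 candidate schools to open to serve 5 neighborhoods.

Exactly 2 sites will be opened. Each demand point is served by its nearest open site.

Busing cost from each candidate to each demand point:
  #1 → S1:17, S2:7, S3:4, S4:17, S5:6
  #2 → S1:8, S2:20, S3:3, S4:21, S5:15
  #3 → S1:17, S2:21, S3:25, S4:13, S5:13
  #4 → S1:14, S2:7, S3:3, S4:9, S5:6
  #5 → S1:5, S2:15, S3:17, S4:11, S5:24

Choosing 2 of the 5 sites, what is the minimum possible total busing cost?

30

Open {#4, #5}.
  S1→#5 5, S2→#4 7, S3→#4 3, S4→#4 9, S5→#4 6  ⇒ total 30.
Compare {#1, #5}: total 33.
Compare {#2, #4}: total 33.
No size-2 selection does better; minimum is 30.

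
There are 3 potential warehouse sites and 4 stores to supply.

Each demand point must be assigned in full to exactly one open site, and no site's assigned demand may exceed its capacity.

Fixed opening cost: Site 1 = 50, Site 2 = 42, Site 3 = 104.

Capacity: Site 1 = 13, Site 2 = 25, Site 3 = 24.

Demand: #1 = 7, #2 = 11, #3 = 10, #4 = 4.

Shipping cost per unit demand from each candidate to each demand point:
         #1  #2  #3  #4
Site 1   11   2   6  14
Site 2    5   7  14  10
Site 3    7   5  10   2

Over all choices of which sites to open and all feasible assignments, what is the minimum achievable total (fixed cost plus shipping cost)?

304

Open {Site 1, Site 2}; cheapest assignment that respects the capacities:
  Site 1 (cap 13, load 10): #3 — cost 10×6 = 60
  Site 2 (cap 25, load 22): #1, #2, #4 — cost 7×5 + 11×7 + 4×10 = 152
  Shipping 212, fixed 92 → total 304.
  Any other capacity-feasible assignment to {Site 1, Site 2} ships for at least 212.
Compare {Site 1, Site 3}: its best feasible assignment gives total 326.
Compare {Site 1, Site 2, Site 3}: its best feasible assignment gives total 354.
Every other set of open sites that can feasibly serve all demand totals ≥ 326 even under its best assignment. Minimum: 304.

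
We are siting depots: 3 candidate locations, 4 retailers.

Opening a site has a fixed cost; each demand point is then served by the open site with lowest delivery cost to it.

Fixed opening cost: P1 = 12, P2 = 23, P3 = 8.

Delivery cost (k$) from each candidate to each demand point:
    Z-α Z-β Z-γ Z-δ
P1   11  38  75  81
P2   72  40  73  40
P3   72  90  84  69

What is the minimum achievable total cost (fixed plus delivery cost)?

197

Open {P1, P2}: assign each demand point to its cheapest open site.
  Z-α→P1 11, Z-β→P1 38, Z-γ→P2 73, Z-δ→P2 40
  delivery cost 162, fixed 35 → total 197.
Compare {P1, P2, P3}: delivery cost 162 + fixed 43 = 205.
Compare {P1, P3}: delivery cost 193 + fixed 20 = 213.
Compare {P1}: delivery cost 205 + fixed 12 = 217.
All other subsets cost ≥ 205. Minimum total cost: 197.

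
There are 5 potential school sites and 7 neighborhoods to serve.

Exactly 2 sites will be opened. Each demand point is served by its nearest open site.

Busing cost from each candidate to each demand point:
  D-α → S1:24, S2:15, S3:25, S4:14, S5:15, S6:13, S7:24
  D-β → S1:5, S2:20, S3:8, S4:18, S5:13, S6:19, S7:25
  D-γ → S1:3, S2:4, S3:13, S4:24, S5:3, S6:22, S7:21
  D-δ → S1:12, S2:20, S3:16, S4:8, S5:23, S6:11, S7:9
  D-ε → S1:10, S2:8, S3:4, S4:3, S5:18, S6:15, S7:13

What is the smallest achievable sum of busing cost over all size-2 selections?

Open {D-γ, D-ε}.
  S1→D-γ 3, S2→D-γ 4, S3→D-ε 4, S4→D-ε 3, S5→D-γ 3, S6→D-ε 15, S7→D-ε 13  ⇒ total 45.
Compare {D-γ, D-δ}: total 51.
Compare {D-β, D-ε}: total 61.
No size-2 selection does better; minimum is 45.

45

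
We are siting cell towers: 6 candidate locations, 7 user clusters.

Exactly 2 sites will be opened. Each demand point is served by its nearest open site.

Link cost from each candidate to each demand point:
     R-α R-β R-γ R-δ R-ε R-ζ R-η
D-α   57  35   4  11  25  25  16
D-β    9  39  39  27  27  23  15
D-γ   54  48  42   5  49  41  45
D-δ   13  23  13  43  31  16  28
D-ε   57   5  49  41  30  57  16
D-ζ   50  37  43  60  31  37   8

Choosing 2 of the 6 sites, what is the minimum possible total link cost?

108

Open {D-α, D-δ}.
  R-α→D-δ 13, R-β→D-δ 23, R-γ→D-α 4, R-δ→D-α 11, R-ε→D-α 25, R-ζ→D-δ 16, R-η→D-α 16  ⇒ total 108.
Compare {D-α, D-β}: total 122.
Compare {D-γ, D-δ}: total 129.
No size-2 selection does better; minimum is 108.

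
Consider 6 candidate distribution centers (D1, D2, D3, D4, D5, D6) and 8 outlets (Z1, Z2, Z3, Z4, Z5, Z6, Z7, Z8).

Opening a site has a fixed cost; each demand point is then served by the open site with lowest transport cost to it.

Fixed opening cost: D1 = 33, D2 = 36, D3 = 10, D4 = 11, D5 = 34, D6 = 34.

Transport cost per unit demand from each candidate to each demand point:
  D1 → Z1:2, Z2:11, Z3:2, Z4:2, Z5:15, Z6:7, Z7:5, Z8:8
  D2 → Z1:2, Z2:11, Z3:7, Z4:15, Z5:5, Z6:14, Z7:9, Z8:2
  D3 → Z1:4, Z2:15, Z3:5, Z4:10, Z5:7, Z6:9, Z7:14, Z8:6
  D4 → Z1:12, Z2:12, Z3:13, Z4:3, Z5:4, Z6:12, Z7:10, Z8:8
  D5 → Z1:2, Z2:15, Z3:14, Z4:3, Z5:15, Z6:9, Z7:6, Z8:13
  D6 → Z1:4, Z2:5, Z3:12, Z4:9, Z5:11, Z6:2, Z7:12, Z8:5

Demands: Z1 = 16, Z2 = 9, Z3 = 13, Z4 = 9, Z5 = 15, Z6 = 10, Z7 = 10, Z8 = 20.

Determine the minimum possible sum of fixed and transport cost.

Open {D1, D2, D4, D6}: assign each demand point to its cheapest open site.
  Z1→D1 16×2=32, Z2→D6 9×5=45, Z3→D1 13×2=26, Z4→D1 9×2=18, Z5→D4 15×4=60, Z6→D6 10×2=20, Z7→D1 10×5=50, Z8→D2 20×2=40
  transport cost 291, fixed 114 → total 405.
Compare {D1, D2, D6}: transport cost 306 + fixed 103 = 409.
Compare {D1, D2, D3, D4, D6}: transport cost 291 + fixed 124 = 415.
Compare {D1, D2, D3, D6}: transport cost 306 + fixed 113 = 419.
All other subsets cost ≥ 409. Minimum total cost: 405.

405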